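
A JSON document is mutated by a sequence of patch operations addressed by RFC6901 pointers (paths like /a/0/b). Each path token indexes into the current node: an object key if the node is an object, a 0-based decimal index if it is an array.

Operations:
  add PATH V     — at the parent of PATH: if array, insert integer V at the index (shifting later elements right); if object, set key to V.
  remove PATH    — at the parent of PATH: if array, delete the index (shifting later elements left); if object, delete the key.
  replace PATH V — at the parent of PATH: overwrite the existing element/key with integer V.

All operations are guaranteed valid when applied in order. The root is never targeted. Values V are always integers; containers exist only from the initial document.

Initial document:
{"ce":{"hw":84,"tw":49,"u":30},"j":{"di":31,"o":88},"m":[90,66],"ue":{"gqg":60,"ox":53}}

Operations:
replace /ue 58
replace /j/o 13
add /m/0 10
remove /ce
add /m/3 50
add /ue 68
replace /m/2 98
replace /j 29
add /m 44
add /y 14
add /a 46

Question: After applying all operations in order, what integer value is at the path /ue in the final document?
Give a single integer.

After op 1 (replace /ue 58): {"ce":{"hw":84,"tw":49,"u":30},"j":{"di":31,"o":88},"m":[90,66],"ue":58}
After op 2 (replace /j/o 13): {"ce":{"hw":84,"tw":49,"u":30},"j":{"di":31,"o":13},"m":[90,66],"ue":58}
After op 3 (add /m/0 10): {"ce":{"hw":84,"tw":49,"u":30},"j":{"di":31,"o":13},"m":[10,90,66],"ue":58}
After op 4 (remove /ce): {"j":{"di":31,"o":13},"m":[10,90,66],"ue":58}
After op 5 (add /m/3 50): {"j":{"di":31,"o":13},"m":[10,90,66,50],"ue":58}
After op 6 (add /ue 68): {"j":{"di":31,"o":13},"m":[10,90,66,50],"ue":68}
After op 7 (replace /m/2 98): {"j":{"di":31,"o":13},"m":[10,90,98,50],"ue":68}
After op 8 (replace /j 29): {"j":29,"m":[10,90,98,50],"ue":68}
After op 9 (add /m 44): {"j":29,"m":44,"ue":68}
After op 10 (add /y 14): {"j":29,"m":44,"ue":68,"y":14}
After op 11 (add /a 46): {"a":46,"j":29,"m":44,"ue":68,"y":14}
Value at /ue: 68

Answer: 68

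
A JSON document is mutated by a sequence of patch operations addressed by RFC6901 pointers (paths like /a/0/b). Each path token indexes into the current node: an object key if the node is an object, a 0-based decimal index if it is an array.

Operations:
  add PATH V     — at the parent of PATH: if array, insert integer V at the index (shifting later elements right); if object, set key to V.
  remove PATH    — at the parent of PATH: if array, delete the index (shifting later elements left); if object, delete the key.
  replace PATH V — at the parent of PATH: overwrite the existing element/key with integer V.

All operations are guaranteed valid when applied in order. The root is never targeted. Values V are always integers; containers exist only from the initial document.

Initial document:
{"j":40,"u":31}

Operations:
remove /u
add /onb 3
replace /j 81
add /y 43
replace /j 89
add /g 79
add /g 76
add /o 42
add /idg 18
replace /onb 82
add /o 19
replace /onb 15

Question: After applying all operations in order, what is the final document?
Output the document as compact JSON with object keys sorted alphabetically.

After op 1 (remove /u): {"j":40}
After op 2 (add /onb 3): {"j":40,"onb":3}
After op 3 (replace /j 81): {"j":81,"onb":3}
After op 4 (add /y 43): {"j":81,"onb":3,"y":43}
After op 5 (replace /j 89): {"j":89,"onb":3,"y":43}
After op 6 (add /g 79): {"g":79,"j":89,"onb":3,"y":43}
After op 7 (add /g 76): {"g":76,"j":89,"onb":3,"y":43}
After op 8 (add /o 42): {"g":76,"j":89,"o":42,"onb":3,"y":43}
After op 9 (add /idg 18): {"g":76,"idg":18,"j":89,"o":42,"onb":3,"y":43}
After op 10 (replace /onb 82): {"g":76,"idg":18,"j":89,"o":42,"onb":82,"y":43}
After op 11 (add /o 19): {"g":76,"idg":18,"j":89,"o":19,"onb":82,"y":43}
After op 12 (replace /onb 15): {"g":76,"idg":18,"j":89,"o":19,"onb":15,"y":43}

Answer: {"g":76,"idg":18,"j":89,"o":19,"onb":15,"y":43}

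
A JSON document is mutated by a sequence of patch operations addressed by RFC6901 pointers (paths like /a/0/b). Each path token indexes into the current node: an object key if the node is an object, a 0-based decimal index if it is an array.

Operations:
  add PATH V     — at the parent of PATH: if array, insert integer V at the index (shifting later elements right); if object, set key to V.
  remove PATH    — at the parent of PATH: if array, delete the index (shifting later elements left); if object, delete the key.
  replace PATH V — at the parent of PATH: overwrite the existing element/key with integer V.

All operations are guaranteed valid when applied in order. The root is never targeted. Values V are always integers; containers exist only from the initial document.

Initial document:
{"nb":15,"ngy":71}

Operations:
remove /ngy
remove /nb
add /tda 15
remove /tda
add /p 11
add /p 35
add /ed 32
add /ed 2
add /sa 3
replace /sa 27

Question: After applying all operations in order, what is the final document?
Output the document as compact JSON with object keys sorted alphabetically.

After op 1 (remove /ngy): {"nb":15}
After op 2 (remove /nb): {}
After op 3 (add /tda 15): {"tda":15}
After op 4 (remove /tda): {}
After op 5 (add /p 11): {"p":11}
After op 6 (add /p 35): {"p":35}
After op 7 (add /ed 32): {"ed":32,"p":35}
After op 8 (add /ed 2): {"ed":2,"p":35}
After op 9 (add /sa 3): {"ed":2,"p":35,"sa":3}
After op 10 (replace /sa 27): {"ed":2,"p":35,"sa":27}

Answer: {"ed":2,"p":35,"sa":27}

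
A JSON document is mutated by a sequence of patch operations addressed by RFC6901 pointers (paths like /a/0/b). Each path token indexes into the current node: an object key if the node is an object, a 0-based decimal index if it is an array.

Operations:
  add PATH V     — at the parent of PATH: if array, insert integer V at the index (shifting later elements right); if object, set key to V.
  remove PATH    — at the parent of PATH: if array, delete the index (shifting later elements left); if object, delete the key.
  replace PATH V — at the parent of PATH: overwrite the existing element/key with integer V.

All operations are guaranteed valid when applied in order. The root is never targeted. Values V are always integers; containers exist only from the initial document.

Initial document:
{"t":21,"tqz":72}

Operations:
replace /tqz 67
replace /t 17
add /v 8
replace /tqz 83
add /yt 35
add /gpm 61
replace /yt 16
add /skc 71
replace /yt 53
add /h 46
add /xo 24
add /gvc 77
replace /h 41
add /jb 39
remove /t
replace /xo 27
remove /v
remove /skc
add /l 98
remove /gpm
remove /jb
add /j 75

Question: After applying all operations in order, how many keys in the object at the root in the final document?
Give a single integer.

After op 1 (replace /tqz 67): {"t":21,"tqz":67}
After op 2 (replace /t 17): {"t":17,"tqz":67}
After op 3 (add /v 8): {"t":17,"tqz":67,"v":8}
After op 4 (replace /tqz 83): {"t":17,"tqz":83,"v":8}
After op 5 (add /yt 35): {"t":17,"tqz":83,"v":8,"yt":35}
After op 6 (add /gpm 61): {"gpm":61,"t":17,"tqz":83,"v":8,"yt":35}
After op 7 (replace /yt 16): {"gpm":61,"t":17,"tqz":83,"v":8,"yt":16}
After op 8 (add /skc 71): {"gpm":61,"skc":71,"t":17,"tqz":83,"v":8,"yt":16}
After op 9 (replace /yt 53): {"gpm":61,"skc":71,"t":17,"tqz":83,"v":8,"yt":53}
After op 10 (add /h 46): {"gpm":61,"h":46,"skc":71,"t":17,"tqz":83,"v":8,"yt":53}
After op 11 (add /xo 24): {"gpm":61,"h":46,"skc":71,"t":17,"tqz":83,"v":8,"xo":24,"yt":53}
After op 12 (add /gvc 77): {"gpm":61,"gvc":77,"h":46,"skc":71,"t":17,"tqz":83,"v":8,"xo":24,"yt":53}
After op 13 (replace /h 41): {"gpm":61,"gvc":77,"h":41,"skc":71,"t":17,"tqz":83,"v":8,"xo":24,"yt":53}
After op 14 (add /jb 39): {"gpm":61,"gvc":77,"h":41,"jb":39,"skc":71,"t":17,"tqz":83,"v":8,"xo":24,"yt":53}
After op 15 (remove /t): {"gpm":61,"gvc":77,"h":41,"jb":39,"skc":71,"tqz":83,"v":8,"xo":24,"yt":53}
After op 16 (replace /xo 27): {"gpm":61,"gvc":77,"h":41,"jb":39,"skc":71,"tqz":83,"v":8,"xo":27,"yt":53}
After op 17 (remove /v): {"gpm":61,"gvc":77,"h":41,"jb":39,"skc":71,"tqz":83,"xo":27,"yt":53}
After op 18 (remove /skc): {"gpm":61,"gvc":77,"h":41,"jb":39,"tqz":83,"xo":27,"yt":53}
After op 19 (add /l 98): {"gpm":61,"gvc":77,"h":41,"jb":39,"l":98,"tqz":83,"xo":27,"yt":53}
After op 20 (remove /gpm): {"gvc":77,"h":41,"jb":39,"l":98,"tqz":83,"xo":27,"yt":53}
After op 21 (remove /jb): {"gvc":77,"h":41,"l":98,"tqz":83,"xo":27,"yt":53}
After op 22 (add /j 75): {"gvc":77,"h":41,"j":75,"l":98,"tqz":83,"xo":27,"yt":53}
Size at the root: 7

Answer: 7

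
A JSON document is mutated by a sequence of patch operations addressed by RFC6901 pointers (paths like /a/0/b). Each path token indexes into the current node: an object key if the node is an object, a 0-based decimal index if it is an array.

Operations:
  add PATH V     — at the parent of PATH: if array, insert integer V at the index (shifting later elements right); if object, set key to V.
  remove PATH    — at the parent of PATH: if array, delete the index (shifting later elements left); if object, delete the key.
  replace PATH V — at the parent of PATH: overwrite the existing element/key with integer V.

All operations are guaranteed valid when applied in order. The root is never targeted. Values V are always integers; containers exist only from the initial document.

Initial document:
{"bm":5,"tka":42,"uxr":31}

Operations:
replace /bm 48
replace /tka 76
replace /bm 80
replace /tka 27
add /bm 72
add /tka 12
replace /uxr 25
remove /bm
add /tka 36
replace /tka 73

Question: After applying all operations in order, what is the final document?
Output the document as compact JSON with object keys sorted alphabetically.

Answer: {"tka":73,"uxr":25}

Derivation:
After op 1 (replace /bm 48): {"bm":48,"tka":42,"uxr":31}
After op 2 (replace /tka 76): {"bm":48,"tka":76,"uxr":31}
After op 3 (replace /bm 80): {"bm":80,"tka":76,"uxr":31}
After op 4 (replace /tka 27): {"bm":80,"tka":27,"uxr":31}
After op 5 (add /bm 72): {"bm":72,"tka":27,"uxr":31}
After op 6 (add /tka 12): {"bm":72,"tka":12,"uxr":31}
After op 7 (replace /uxr 25): {"bm":72,"tka":12,"uxr":25}
After op 8 (remove /bm): {"tka":12,"uxr":25}
After op 9 (add /tka 36): {"tka":36,"uxr":25}
After op 10 (replace /tka 73): {"tka":73,"uxr":25}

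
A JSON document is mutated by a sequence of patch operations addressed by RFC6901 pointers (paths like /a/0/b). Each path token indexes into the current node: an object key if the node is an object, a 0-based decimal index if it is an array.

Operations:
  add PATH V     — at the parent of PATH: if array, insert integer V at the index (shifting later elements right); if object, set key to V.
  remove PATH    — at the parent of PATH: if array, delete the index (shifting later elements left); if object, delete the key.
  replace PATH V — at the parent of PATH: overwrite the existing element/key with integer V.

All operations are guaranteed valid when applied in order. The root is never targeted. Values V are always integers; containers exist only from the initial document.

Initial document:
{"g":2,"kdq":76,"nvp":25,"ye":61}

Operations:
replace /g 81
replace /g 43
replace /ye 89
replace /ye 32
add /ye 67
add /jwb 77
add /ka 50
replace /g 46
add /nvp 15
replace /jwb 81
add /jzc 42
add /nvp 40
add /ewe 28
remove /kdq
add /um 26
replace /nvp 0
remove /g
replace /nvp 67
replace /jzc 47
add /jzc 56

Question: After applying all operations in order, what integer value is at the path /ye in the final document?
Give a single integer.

Answer: 67

Derivation:
After op 1 (replace /g 81): {"g":81,"kdq":76,"nvp":25,"ye":61}
After op 2 (replace /g 43): {"g":43,"kdq":76,"nvp":25,"ye":61}
After op 3 (replace /ye 89): {"g":43,"kdq":76,"nvp":25,"ye":89}
After op 4 (replace /ye 32): {"g":43,"kdq":76,"nvp":25,"ye":32}
After op 5 (add /ye 67): {"g":43,"kdq":76,"nvp":25,"ye":67}
After op 6 (add /jwb 77): {"g":43,"jwb":77,"kdq":76,"nvp":25,"ye":67}
After op 7 (add /ka 50): {"g":43,"jwb":77,"ka":50,"kdq":76,"nvp":25,"ye":67}
After op 8 (replace /g 46): {"g":46,"jwb":77,"ka":50,"kdq":76,"nvp":25,"ye":67}
After op 9 (add /nvp 15): {"g":46,"jwb":77,"ka":50,"kdq":76,"nvp":15,"ye":67}
After op 10 (replace /jwb 81): {"g":46,"jwb":81,"ka":50,"kdq":76,"nvp":15,"ye":67}
After op 11 (add /jzc 42): {"g":46,"jwb":81,"jzc":42,"ka":50,"kdq":76,"nvp":15,"ye":67}
After op 12 (add /nvp 40): {"g":46,"jwb":81,"jzc":42,"ka":50,"kdq":76,"nvp":40,"ye":67}
After op 13 (add /ewe 28): {"ewe":28,"g":46,"jwb":81,"jzc":42,"ka":50,"kdq":76,"nvp":40,"ye":67}
After op 14 (remove /kdq): {"ewe":28,"g":46,"jwb":81,"jzc":42,"ka":50,"nvp":40,"ye":67}
After op 15 (add /um 26): {"ewe":28,"g":46,"jwb":81,"jzc":42,"ka":50,"nvp":40,"um":26,"ye":67}
After op 16 (replace /nvp 0): {"ewe":28,"g":46,"jwb":81,"jzc":42,"ka":50,"nvp":0,"um":26,"ye":67}
After op 17 (remove /g): {"ewe":28,"jwb":81,"jzc":42,"ka":50,"nvp":0,"um":26,"ye":67}
After op 18 (replace /nvp 67): {"ewe":28,"jwb":81,"jzc":42,"ka":50,"nvp":67,"um":26,"ye":67}
After op 19 (replace /jzc 47): {"ewe":28,"jwb":81,"jzc":47,"ka":50,"nvp":67,"um":26,"ye":67}
After op 20 (add /jzc 56): {"ewe":28,"jwb":81,"jzc":56,"ka":50,"nvp":67,"um":26,"ye":67}
Value at /ye: 67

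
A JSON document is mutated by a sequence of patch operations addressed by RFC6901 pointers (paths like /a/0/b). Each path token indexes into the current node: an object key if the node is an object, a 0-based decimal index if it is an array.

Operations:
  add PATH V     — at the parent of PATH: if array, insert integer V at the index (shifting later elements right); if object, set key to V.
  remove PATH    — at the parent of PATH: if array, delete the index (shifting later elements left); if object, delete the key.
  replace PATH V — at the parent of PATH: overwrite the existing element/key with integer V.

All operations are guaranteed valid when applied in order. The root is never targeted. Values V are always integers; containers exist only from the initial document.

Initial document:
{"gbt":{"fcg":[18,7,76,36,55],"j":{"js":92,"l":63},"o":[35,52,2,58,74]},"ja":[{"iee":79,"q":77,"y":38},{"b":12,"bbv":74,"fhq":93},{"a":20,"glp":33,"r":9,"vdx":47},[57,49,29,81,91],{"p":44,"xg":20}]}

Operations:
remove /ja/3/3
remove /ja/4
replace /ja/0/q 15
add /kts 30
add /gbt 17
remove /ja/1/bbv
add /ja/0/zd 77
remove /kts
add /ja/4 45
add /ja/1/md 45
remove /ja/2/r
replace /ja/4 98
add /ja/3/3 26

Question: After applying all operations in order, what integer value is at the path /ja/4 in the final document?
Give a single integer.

After op 1 (remove /ja/3/3): {"gbt":{"fcg":[18,7,76,36,55],"j":{"js":92,"l":63},"o":[35,52,2,58,74]},"ja":[{"iee":79,"q":77,"y":38},{"b":12,"bbv":74,"fhq":93},{"a":20,"glp":33,"r":9,"vdx":47},[57,49,29,91],{"p":44,"xg":20}]}
After op 2 (remove /ja/4): {"gbt":{"fcg":[18,7,76,36,55],"j":{"js":92,"l":63},"o":[35,52,2,58,74]},"ja":[{"iee":79,"q":77,"y":38},{"b":12,"bbv":74,"fhq":93},{"a":20,"glp":33,"r":9,"vdx":47},[57,49,29,91]]}
After op 3 (replace /ja/0/q 15): {"gbt":{"fcg":[18,7,76,36,55],"j":{"js":92,"l":63},"o":[35,52,2,58,74]},"ja":[{"iee":79,"q":15,"y":38},{"b":12,"bbv":74,"fhq":93},{"a":20,"glp":33,"r":9,"vdx":47},[57,49,29,91]]}
After op 4 (add /kts 30): {"gbt":{"fcg":[18,7,76,36,55],"j":{"js":92,"l":63},"o":[35,52,2,58,74]},"ja":[{"iee":79,"q":15,"y":38},{"b":12,"bbv":74,"fhq":93},{"a":20,"glp":33,"r":9,"vdx":47},[57,49,29,91]],"kts":30}
After op 5 (add /gbt 17): {"gbt":17,"ja":[{"iee":79,"q":15,"y":38},{"b":12,"bbv":74,"fhq":93},{"a":20,"glp":33,"r":9,"vdx":47},[57,49,29,91]],"kts":30}
After op 6 (remove /ja/1/bbv): {"gbt":17,"ja":[{"iee":79,"q":15,"y":38},{"b":12,"fhq":93},{"a":20,"glp":33,"r":9,"vdx":47},[57,49,29,91]],"kts":30}
After op 7 (add /ja/0/zd 77): {"gbt":17,"ja":[{"iee":79,"q":15,"y":38,"zd":77},{"b":12,"fhq":93},{"a":20,"glp":33,"r":9,"vdx":47},[57,49,29,91]],"kts":30}
After op 8 (remove /kts): {"gbt":17,"ja":[{"iee":79,"q":15,"y":38,"zd":77},{"b":12,"fhq":93},{"a":20,"glp":33,"r":9,"vdx":47},[57,49,29,91]]}
After op 9 (add /ja/4 45): {"gbt":17,"ja":[{"iee":79,"q":15,"y":38,"zd":77},{"b":12,"fhq":93},{"a":20,"glp":33,"r":9,"vdx":47},[57,49,29,91],45]}
After op 10 (add /ja/1/md 45): {"gbt":17,"ja":[{"iee":79,"q":15,"y":38,"zd":77},{"b":12,"fhq":93,"md":45},{"a":20,"glp":33,"r":9,"vdx":47},[57,49,29,91],45]}
After op 11 (remove /ja/2/r): {"gbt":17,"ja":[{"iee":79,"q":15,"y":38,"zd":77},{"b":12,"fhq":93,"md":45},{"a":20,"glp":33,"vdx":47},[57,49,29,91],45]}
After op 12 (replace /ja/4 98): {"gbt":17,"ja":[{"iee":79,"q":15,"y":38,"zd":77},{"b":12,"fhq":93,"md":45},{"a":20,"glp":33,"vdx":47},[57,49,29,91],98]}
After op 13 (add /ja/3/3 26): {"gbt":17,"ja":[{"iee":79,"q":15,"y":38,"zd":77},{"b":12,"fhq":93,"md":45},{"a":20,"glp":33,"vdx":47},[57,49,29,26,91],98]}
Value at /ja/4: 98

Answer: 98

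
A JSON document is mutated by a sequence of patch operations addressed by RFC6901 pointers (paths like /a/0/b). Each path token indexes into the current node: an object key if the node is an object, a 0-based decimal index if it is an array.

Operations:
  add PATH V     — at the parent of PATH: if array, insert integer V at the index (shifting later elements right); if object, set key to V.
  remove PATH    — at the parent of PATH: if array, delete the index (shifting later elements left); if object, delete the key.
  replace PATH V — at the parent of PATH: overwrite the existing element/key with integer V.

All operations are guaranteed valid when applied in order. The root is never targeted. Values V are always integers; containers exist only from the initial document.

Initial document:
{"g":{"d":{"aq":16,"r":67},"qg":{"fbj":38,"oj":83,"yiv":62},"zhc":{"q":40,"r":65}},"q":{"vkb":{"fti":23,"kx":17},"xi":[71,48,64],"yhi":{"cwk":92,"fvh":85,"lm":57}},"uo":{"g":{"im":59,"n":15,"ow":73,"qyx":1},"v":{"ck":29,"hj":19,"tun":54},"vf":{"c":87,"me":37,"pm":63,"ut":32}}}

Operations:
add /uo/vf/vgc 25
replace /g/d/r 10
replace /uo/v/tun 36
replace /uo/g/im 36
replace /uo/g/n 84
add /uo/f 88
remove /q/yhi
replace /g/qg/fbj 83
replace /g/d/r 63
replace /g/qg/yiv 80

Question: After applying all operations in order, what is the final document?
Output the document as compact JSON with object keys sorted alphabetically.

After op 1 (add /uo/vf/vgc 25): {"g":{"d":{"aq":16,"r":67},"qg":{"fbj":38,"oj":83,"yiv":62},"zhc":{"q":40,"r":65}},"q":{"vkb":{"fti":23,"kx":17},"xi":[71,48,64],"yhi":{"cwk":92,"fvh":85,"lm":57}},"uo":{"g":{"im":59,"n":15,"ow":73,"qyx":1},"v":{"ck":29,"hj":19,"tun":54},"vf":{"c":87,"me":37,"pm":63,"ut":32,"vgc":25}}}
After op 2 (replace /g/d/r 10): {"g":{"d":{"aq":16,"r":10},"qg":{"fbj":38,"oj":83,"yiv":62},"zhc":{"q":40,"r":65}},"q":{"vkb":{"fti":23,"kx":17},"xi":[71,48,64],"yhi":{"cwk":92,"fvh":85,"lm":57}},"uo":{"g":{"im":59,"n":15,"ow":73,"qyx":1},"v":{"ck":29,"hj":19,"tun":54},"vf":{"c":87,"me":37,"pm":63,"ut":32,"vgc":25}}}
After op 3 (replace /uo/v/tun 36): {"g":{"d":{"aq":16,"r":10},"qg":{"fbj":38,"oj":83,"yiv":62},"zhc":{"q":40,"r":65}},"q":{"vkb":{"fti":23,"kx":17},"xi":[71,48,64],"yhi":{"cwk":92,"fvh":85,"lm":57}},"uo":{"g":{"im":59,"n":15,"ow":73,"qyx":1},"v":{"ck":29,"hj":19,"tun":36},"vf":{"c":87,"me":37,"pm":63,"ut":32,"vgc":25}}}
After op 4 (replace /uo/g/im 36): {"g":{"d":{"aq":16,"r":10},"qg":{"fbj":38,"oj":83,"yiv":62},"zhc":{"q":40,"r":65}},"q":{"vkb":{"fti":23,"kx":17},"xi":[71,48,64],"yhi":{"cwk":92,"fvh":85,"lm":57}},"uo":{"g":{"im":36,"n":15,"ow":73,"qyx":1},"v":{"ck":29,"hj":19,"tun":36},"vf":{"c":87,"me":37,"pm":63,"ut":32,"vgc":25}}}
After op 5 (replace /uo/g/n 84): {"g":{"d":{"aq":16,"r":10},"qg":{"fbj":38,"oj":83,"yiv":62},"zhc":{"q":40,"r":65}},"q":{"vkb":{"fti":23,"kx":17},"xi":[71,48,64],"yhi":{"cwk":92,"fvh":85,"lm":57}},"uo":{"g":{"im":36,"n":84,"ow":73,"qyx":1},"v":{"ck":29,"hj":19,"tun":36},"vf":{"c":87,"me":37,"pm":63,"ut":32,"vgc":25}}}
After op 6 (add /uo/f 88): {"g":{"d":{"aq":16,"r":10},"qg":{"fbj":38,"oj":83,"yiv":62},"zhc":{"q":40,"r":65}},"q":{"vkb":{"fti":23,"kx":17},"xi":[71,48,64],"yhi":{"cwk":92,"fvh":85,"lm":57}},"uo":{"f":88,"g":{"im":36,"n":84,"ow":73,"qyx":1},"v":{"ck":29,"hj":19,"tun":36},"vf":{"c":87,"me":37,"pm":63,"ut":32,"vgc":25}}}
After op 7 (remove /q/yhi): {"g":{"d":{"aq":16,"r":10},"qg":{"fbj":38,"oj":83,"yiv":62},"zhc":{"q":40,"r":65}},"q":{"vkb":{"fti":23,"kx":17},"xi":[71,48,64]},"uo":{"f":88,"g":{"im":36,"n":84,"ow":73,"qyx":1},"v":{"ck":29,"hj":19,"tun":36},"vf":{"c":87,"me":37,"pm":63,"ut":32,"vgc":25}}}
After op 8 (replace /g/qg/fbj 83): {"g":{"d":{"aq":16,"r":10},"qg":{"fbj":83,"oj":83,"yiv":62},"zhc":{"q":40,"r":65}},"q":{"vkb":{"fti":23,"kx":17},"xi":[71,48,64]},"uo":{"f":88,"g":{"im":36,"n":84,"ow":73,"qyx":1},"v":{"ck":29,"hj":19,"tun":36},"vf":{"c":87,"me":37,"pm":63,"ut":32,"vgc":25}}}
After op 9 (replace /g/d/r 63): {"g":{"d":{"aq":16,"r":63},"qg":{"fbj":83,"oj":83,"yiv":62},"zhc":{"q":40,"r":65}},"q":{"vkb":{"fti":23,"kx":17},"xi":[71,48,64]},"uo":{"f":88,"g":{"im":36,"n":84,"ow":73,"qyx":1},"v":{"ck":29,"hj":19,"tun":36},"vf":{"c":87,"me":37,"pm":63,"ut":32,"vgc":25}}}
After op 10 (replace /g/qg/yiv 80): {"g":{"d":{"aq":16,"r":63},"qg":{"fbj":83,"oj":83,"yiv":80},"zhc":{"q":40,"r":65}},"q":{"vkb":{"fti":23,"kx":17},"xi":[71,48,64]},"uo":{"f":88,"g":{"im":36,"n":84,"ow":73,"qyx":1},"v":{"ck":29,"hj":19,"tun":36},"vf":{"c":87,"me":37,"pm":63,"ut":32,"vgc":25}}}

Answer: {"g":{"d":{"aq":16,"r":63},"qg":{"fbj":83,"oj":83,"yiv":80},"zhc":{"q":40,"r":65}},"q":{"vkb":{"fti":23,"kx":17},"xi":[71,48,64]},"uo":{"f":88,"g":{"im":36,"n":84,"ow":73,"qyx":1},"v":{"ck":29,"hj":19,"tun":36},"vf":{"c":87,"me":37,"pm":63,"ut":32,"vgc":25}}}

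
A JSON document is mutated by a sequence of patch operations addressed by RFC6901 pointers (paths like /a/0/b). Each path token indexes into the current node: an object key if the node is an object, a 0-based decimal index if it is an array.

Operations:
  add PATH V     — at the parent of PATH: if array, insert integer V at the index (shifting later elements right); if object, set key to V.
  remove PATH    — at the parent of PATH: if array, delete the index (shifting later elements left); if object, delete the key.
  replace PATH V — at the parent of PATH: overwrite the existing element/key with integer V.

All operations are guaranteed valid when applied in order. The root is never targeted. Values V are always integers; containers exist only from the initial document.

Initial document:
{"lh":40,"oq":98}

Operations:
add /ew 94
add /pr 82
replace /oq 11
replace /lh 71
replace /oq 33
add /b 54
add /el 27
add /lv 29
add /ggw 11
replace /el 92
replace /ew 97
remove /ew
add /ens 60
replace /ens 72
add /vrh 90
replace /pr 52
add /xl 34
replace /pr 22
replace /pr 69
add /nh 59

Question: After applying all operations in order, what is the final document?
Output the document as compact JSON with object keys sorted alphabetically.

After op 1 (add /ew 94): {"ew":94,"lh":40,"oq":98}
After op 2 (add /pr 82): {"ew":94,"lh":40,"oq":98,"pr":82}
After op 3 (replace /oq 11): {"ew":94,"lh":40,"oq":11,"pr":82}
After op 4 (replace /lh 71): {"ew":94,"lh":71,"oq":11,"pr":82}
After op 5 (replace /oq 33): {"ew":94,"lh":71,"oq":33,"pr":82}
After op 6 (add /b 54): {"b":54,"ew":94,"lh":71,"oq":33,"pr":82}
After op 7 (add /el 27): {"b":54,"el":27,"ew":94,"lh":71,"oq":33,"pr":82}
After op 8 (add /lv 29): {"b":54,"el":27,"ew":94,"lh":71,"lv":29,"oq":33,"pr":82}
After op 9 (add /ggw 11): {"b":54,"el":27,"ew":94,"ggw":11,"lh":71,"lv":29,"oq":33,"pr":82}
After op 10 (replace /el 92): {"b":54,"el":92,"ew":94,"ggw":11,"lh":71,"lv":29,"oq":33,"pr":82}
After op 11 (replace /ew 97): {"b":54,"el":92,"ew":97,"ggw":11,"lh":71,"lv":29,"oq":33,"pr":82}
After op 12 (remove /ew): {"b":54,"el":92,"ggw":11,"lh":71,"lv":29,"oq":33,"pr":82}
After op 13 (add /ens 60): {"b":54,"el":92,"ens":60,"ggw":11,"lh":71,"lv":29,"oq":33,"pr":82}
After op 14 (replace /ens 72): {"b":54,"el":92,"ens":72,"ggw":11,"lh":71,"lv":29,"oq":33,"pr":82}
After op 15 (add /vrh 90): {"b":54,"el":92,"ens":72,"ggw":11,"lh":71,"lv":29,"oq":33,"pr":82,"vrh":90}
After op 16 (replace /pr 52): {"b":54,"el":92,"ens":72,"ggw":11,"lh":71,"lv":29,"oq":33,"pr":52,"vrh":90}
After op 17 (add /xl 34): {"b":54,"el":92,"ens":72,"ggw":11,"lh":71,"lv":29,"oq":33,"pr":52,"vrh":90,"xl":34}
After op 18 (replace /pr 22): {"b":54,"el":92,"ens":72,"ggw":11,"lh":71,"lv":29,"oq":33,"pr":22,"vrh":90,"xl":34}
After op 19 (replace /pr 69): {"b":54,"el":92,"ens":72,"ggw":11,"lh":71,"lv":29,"oq":33,"pr":69,"vrh":90,"xl":34}
After op 20 (add /nh 59): {"b":54,"el":92,"ens":72,"ggw":11,"lh":71,"lv":29,"nh":59,"oq":33,"pr":69,"vrh":90,"xl":34}

Answer: {"b":54,"el":92,"ens":72,"ggw":11,"lh":71,"lv":29,"nh":59,"oq":33,"pr":69,"vrh":90,"xl":34}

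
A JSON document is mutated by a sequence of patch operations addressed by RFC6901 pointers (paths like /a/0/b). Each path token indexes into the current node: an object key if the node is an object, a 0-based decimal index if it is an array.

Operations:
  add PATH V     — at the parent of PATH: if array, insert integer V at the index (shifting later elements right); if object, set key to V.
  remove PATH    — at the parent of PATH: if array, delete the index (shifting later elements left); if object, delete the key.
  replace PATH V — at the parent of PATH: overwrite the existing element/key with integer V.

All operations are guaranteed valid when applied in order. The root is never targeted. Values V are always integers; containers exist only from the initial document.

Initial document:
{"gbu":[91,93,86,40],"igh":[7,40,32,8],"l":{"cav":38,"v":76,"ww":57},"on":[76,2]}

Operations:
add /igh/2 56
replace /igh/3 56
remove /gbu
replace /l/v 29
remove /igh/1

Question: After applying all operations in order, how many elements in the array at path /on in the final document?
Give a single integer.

After op 1 (add /igh/2 56): {"gbu":[91,93,86,40],"igh":[7,40,56,32,8],"l":{"cav":38,"v":76,"ww":57},"on":[76,2]}
After op 2 (replace /igh/3 56): {"gbu":[91,93,86,40],"igh":[7,40,56,56,8],"l":{"cav":38,"v":76,"ww":57},"on":[76,2]}
After op 3 (remove /gbu): {"igh":[7,40,56,56,8],"l":{"cav":38,"v":76,"ww":57},"on":[76,2]}
After op 4 (replace /l/v 29): {"igh":[7,40,56,56,8],"l":{"cav":38,"v":29,"ww":57},"on":[76,2]}
After op 5 (remove /igh/1): {"igh":[7,56,56,8],"l":{"cav":38,"v":29,"ww":57},"on":[76,2]}
Size at path /on: 2

Answer: 2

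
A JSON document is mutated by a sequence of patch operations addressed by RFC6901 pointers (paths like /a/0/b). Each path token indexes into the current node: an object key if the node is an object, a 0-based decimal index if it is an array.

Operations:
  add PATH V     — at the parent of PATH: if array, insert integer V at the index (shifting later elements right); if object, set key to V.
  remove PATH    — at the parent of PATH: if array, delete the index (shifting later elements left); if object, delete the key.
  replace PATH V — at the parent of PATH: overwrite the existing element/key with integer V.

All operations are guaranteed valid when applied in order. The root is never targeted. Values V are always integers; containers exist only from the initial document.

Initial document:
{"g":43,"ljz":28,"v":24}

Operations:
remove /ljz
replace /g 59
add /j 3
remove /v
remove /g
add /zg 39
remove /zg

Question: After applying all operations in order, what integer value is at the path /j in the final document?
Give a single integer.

After op 1 (remove /ljz): {"g":43,"v":24}
After op 2 (replace /g 59): {"g":59,"v":24}
After op 3 (add /j 3): {"g":59,"j":3,"v":24}
After op 4 (remove /v): {"g":59,"j":3}
After op 5 (remove /g): {"j":3}
After op 6 (add /zg 39): {"j":3,"zg":39}
After op 7 (remove /zg): {"j":3}
Value at /j: 3

Answer: 3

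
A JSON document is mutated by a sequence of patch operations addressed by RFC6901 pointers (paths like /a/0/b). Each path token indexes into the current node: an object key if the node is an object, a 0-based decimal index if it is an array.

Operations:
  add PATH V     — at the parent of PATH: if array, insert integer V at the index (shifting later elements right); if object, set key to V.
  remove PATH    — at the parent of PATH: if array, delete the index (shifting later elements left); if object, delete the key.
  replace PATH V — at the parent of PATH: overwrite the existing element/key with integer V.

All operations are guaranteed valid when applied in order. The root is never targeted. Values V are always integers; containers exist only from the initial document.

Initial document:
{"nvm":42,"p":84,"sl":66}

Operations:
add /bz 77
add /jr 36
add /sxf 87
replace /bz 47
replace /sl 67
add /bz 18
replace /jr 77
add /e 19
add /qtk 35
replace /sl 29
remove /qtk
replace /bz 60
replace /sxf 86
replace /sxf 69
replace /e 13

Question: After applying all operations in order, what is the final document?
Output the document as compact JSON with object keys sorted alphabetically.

Answer: {"bz":60,"e":13,"jr":77,"nvm":42,"p":84,"sl":29,"sxf":69}

Derivation:
After op 1 (add /bz 77): {"bz":77,"nvm":42,"p":84,"sl":66}
After op 2 (add /jr 36): {"bz":77,"jr":36,"nvm":42,"p":84,"sl":66}
After op 3 (add /sxf 87): {"bz":77,"jr":36,"nvm":42,"p":84,"sl":66,"sxf":87}
After op 4 (replace /bz 47): {"bz":47,"jr":36,"nvm":42,"p":84,"sl":66,"sxf":87}
After op 5 (replace /sl 67): {"bz":47,"jr":36,"nvm":42,"p":84,"sl":67,"sxf":87}
After op 6 (add /bz 18): {"bz":18,"jr":36,"nvm":42,"p":84,"sl":67,"sxf":87}
After op 7 (replace /jr 77): {"bz":18,"jr":77,"nvm":42,"p":84,"sl":67,"sxf":87}
After op 8 (add /e 19): {"bz":18,"e":19,"jr":77,"nvm":42,"p":84,"sl":67,"sxf":87}
After op 9 (add /qtk 35): {"bz":18,"e":19,"jr":77,"nvm":42,"p":84,"qtk":35,"sl":67,"sxf":87}
After op 10 (replace /sl 29): {"bz":18,"e":19,"jr":77,"nvm":42,"p":84,"qtk":35,"sl":29,"sxf":87}
After op 11 (remove /qtk): {"bz":18,"e":19,"jr":77,"nvm":42,"p":84,"sl":29,"sxf":87}
After op 12 (replace /bz 60): {"bz":60,"e":19,"jr":77,"nvm":42,"p":84,"sl":29,"sxf":87}
After op 13 (replace /sxf 86): {"bz":60,"e":19,"jr":77,"nvm":42,"p":84,"sl":29,"sxf":86}
After op 14 (replace /sxf 69): {"bz":60,"e":19,"jr":77,"nvm":42,"p":84,"sl":29,"sxf":69}
After op 15 (replace /e 13): {"bz":60,"e":13,"jr":77,"nvm":42,"p":84,"sl":29,"sxf":69}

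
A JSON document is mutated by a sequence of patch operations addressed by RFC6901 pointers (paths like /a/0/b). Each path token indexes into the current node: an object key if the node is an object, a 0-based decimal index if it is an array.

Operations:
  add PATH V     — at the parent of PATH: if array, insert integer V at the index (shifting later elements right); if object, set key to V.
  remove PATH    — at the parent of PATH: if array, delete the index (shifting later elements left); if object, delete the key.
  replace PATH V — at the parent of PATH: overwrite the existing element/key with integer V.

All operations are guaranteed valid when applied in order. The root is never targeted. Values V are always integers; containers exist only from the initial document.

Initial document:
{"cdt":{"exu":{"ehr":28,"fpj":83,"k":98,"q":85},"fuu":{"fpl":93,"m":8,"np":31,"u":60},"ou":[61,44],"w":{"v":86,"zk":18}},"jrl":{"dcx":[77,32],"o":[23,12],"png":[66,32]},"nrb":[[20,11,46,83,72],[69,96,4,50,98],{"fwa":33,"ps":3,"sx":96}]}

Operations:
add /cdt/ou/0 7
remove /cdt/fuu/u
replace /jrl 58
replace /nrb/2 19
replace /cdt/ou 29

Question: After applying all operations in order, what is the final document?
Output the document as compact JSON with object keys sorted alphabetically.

After op 1 (add /cdt/ou/0 7): {"cdt":{"exu":{"ehr":28,"fpj":83,"k":98,"q":85},"fuu":{"fpl":93,"m":8,"np":31,"u":60},"ou":[7,61,44],"w":{"v":86,"zk":18}},"jrl":{"dcx":[77,32],"o":[23,12],"png":[66,32]},"nrb":[[20,11,46,83,72],[69,96,4,50,98],{"fwa":33,"ps":3,"sx":96}]}
After op 2 (remove /cdt/fuu/u): {"cdt":{"exu":{"ehr":28,"fpj":83,"k":98,"q":85},"fuu":{"fpl":93,"m":8,"np":31},"ou":[7,61,44],"w":{"v":86,"zk":18}},"jrl":{"dcx":[77,32],"o":[23,12],"png":[66,32]},"nrb":[[20,11,46,83,72],[69,96,4,50,98],{"fwa":33,"ps":3,"sx":96}]}
After op 3 (replace /jrl 58): {"cdt":{"exu":{"ehr":28,"fpj":83,"k":98,"q":85},"fuu":{"fpl":93,"m":8,"np":31},"ou":[7,61,44],"w":{"v":86,"zk":18}},"jrl":58,"nrb":[[20,11,46,83,72],[69,96,4,50,98],{"fwa":33,"ps":3,"sx":96}]}
After op 4 (replace /nrb/2 19): {"cdt":{"exu":{"ehr":28,"fpj":83,"k":98,"q":85},"fuu":{"fpl":93,"m":8,"np":31},"ou":[7,61,44],"w":{"v":86,"zk":18}},"jrl":58,"nrb":[[20,11,46,83,72],[69,96,4,50,98],19]}
After op 5 (replace /cdt/ou 29): {"cdt":{"exu":{"ehr":28,"fpj":83,"k":98,"q":85},"fuu":{"fpl":93,"m":8,"np":31},"ou":29,"w":{"v":86,"zk":18}},"jrl":58,"nrb":[[20,11,46,83,72],[69,96,4,50,98],19]}

Answer: {"cdt":{"exu":{"ehr":28,"fpj":83,"k":98,"q":85},"fuu":{"fpl":93,"m":8,"np":31},"ou":29,"w":{"v":86,"zk":18}},"jrl":58,"nrb":[[20,11,46,83,72],[69,96,4,50,98],19]}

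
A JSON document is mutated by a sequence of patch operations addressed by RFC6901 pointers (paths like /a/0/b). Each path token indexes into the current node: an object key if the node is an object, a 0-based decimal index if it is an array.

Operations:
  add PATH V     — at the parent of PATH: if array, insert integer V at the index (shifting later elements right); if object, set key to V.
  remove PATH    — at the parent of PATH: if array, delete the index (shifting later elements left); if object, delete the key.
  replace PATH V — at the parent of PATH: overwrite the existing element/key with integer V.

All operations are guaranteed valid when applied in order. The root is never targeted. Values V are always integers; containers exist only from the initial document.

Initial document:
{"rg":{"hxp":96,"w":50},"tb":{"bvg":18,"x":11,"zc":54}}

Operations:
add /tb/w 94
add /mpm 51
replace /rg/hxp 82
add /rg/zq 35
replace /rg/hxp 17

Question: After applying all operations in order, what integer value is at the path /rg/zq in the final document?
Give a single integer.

Answer: 35

Derivation:
After op 1 (add /tb/w 94): {"rg":{"hxp":96,"w":50},"tb":{"bvg":18,"w":94,"x":11,"zc":54}}
After op 2 (add /mpm 51): {"mpm":51,"rg":{"hxp":96,"w":50},"tb":{"bvg":18,"w":94,"x":11,"zc":54}}
After op 3 (replace /rg/hxp 82): {"mpm":51,"rg":{"hxp":82,"w":50},"tb":{"bvg":18,"w":94,"x":11,"zc":54}}
After op 4 (add /rg/zq 35): {"mpm":51,"rg":{"hxp":82,"w":50,"zq":35},"tb":{"bvg":18,"w":94,"x":11,"zc":54}}
After op 5 (replace /rg/hxp 17): {"mpm":51,"rg":{"hxp":17,"w":50,"zq":35},"tb":{"bvg":18,"w":94,"x":11,"zc":54}}
Value at /rg/zq: 35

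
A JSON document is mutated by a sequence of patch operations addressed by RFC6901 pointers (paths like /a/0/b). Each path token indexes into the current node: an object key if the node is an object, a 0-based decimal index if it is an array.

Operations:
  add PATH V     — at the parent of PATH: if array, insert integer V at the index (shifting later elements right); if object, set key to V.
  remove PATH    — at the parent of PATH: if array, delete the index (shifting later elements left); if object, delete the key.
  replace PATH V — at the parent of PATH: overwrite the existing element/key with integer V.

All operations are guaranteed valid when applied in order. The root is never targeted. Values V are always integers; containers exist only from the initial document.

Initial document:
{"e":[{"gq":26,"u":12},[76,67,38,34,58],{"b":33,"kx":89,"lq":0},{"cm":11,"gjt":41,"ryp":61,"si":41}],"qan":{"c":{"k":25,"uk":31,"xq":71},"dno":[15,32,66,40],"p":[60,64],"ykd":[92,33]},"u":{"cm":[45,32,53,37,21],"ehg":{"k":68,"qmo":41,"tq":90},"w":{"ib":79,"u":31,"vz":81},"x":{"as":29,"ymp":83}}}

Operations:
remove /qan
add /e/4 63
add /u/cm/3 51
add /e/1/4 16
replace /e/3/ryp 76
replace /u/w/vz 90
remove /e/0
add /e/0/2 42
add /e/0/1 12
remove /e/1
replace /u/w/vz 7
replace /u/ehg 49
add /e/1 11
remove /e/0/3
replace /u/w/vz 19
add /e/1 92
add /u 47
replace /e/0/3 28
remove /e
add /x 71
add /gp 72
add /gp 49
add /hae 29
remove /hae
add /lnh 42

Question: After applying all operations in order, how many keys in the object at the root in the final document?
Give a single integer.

Answer: 4

Derivation:
After op 1 (remove /qan): {"e":[{"gq":26,"u":12},[76,67,38,34,58],{"b":33,"kx":89,"lq":0},{"cm":11,"gjt":41,"ryp":61,"si":41}],"u":{"cm":[45,32,53,37,21],"ehg":{"k":68,"qmo":41,"tq":90},"w":{"ib":79,"u":31,"vz":81},"x":{"as":29,"ymp":83}}}
After op 2 (add /e/4 63): {"e":[{"gq":26,"u":12},[76,67,38,34,58],{"b":33,"kx":89,"lq":0},{"cm":11,"gjt":41,"ryp":61,"si":41},63],"u":{"cm":[45,32,53,37,21],"ehg":{"k":68,"qmo":41,"tq":90},"w":{"ib":79,"u":31,"vz":81},"x":{"as":29,"ymp":83}}}
After op 3 (add /u/cm/3 51): {"e":[{"gq":26,"u":12},[76,67,38,34,58],{"b":33,"kx":89,"lq":0},{"cm":11,"gjt":41,"ryp":61,"si":41},63],"u":{"cm":[45,32,53,51,37,21],"ehg":{"k":68,"qmo":41,"tq":90},"w":{"ib":79,"u":31,"vz":81},"x":{"as":29,"ymp":83}}}
After op 4 (add /e/1/4 16): {"e":[{"gq":26,"u":12},[76,67,38,34,16,58],{"b":33,"kx":89,"lq":0},{"cm":11,"gjt":41,"ryp":61,"si":41},63],"u":{"cm":[45,32,53,51,37,21],"ehg":{"k":68,"qmo":41,"tq":90},"w":{"ib":79,"u":31,"vz":81},"x":{"as":29,"ymp":83}}}
After op 5 (replace /e/3/ryp 76): {"e":[{"gq":26,"u":12},[76,67,38,34,16,58],{"b":33,"kx":89,"lq":0},{"cm":11,"gjt":41,"ryp":76,"si":41},63],"u":{"cm":[45,32,53,51,37,21],"ehg":{"k":68,"qmo":41,"tq":90},"w":{"ib":79,"u":31,"vz":81},"x":{"as":29,"ymp":83}}}
After op 6 (replace /u/w/vz 90): {"e":[{"gq":26,"u":12},[76,67,38,34,16,58],{"b":33,"kx":89,"lq":0},{"cm":11,"gjt":41,"ryp":76,"si":41},63],"u":{"cm":[45,32,53,51,37,21],"ehg":{"k":68,"qmo":41,"tq":90},"w":{"ib":79,"u":31,"vz":90},"x":{"as":29,"ymp":83}}}
After op 7 (remove /e/0): {"e":[[76,67,38,34,16,58],{"b":33,"kx":89,"lq":0},{"cm":11,"gjt":41,"ryp":76,"si":41},63],"u":{"cm":[45,32,53,51,37,21],"ehg":{"k":68,"qmo":41,"tq":90},"w":{"ib":79,"u":31,"vz":90},"x":{"as":29,"ymp":83}}}
After op 8 (add /e/0/2 42): {"e":[[76,67,42,38,34,16,58],{"b":33,"kx":89,"lq":0},{"cm":11,"gjt":41,"ryp":76,"si":41},63],"u":{"cm":[45,32,53,51,37,21],"ehg":{"k":68,"qmo":41,"tq":90},"w":{"ib":79,"u":31,"vz":90},"x":{"as":29,"ymp":83}}}
After op 9 (add /e/0/1 12): {"e":[[76,12,67,42,38,34,16,58],{"b":33,"kx":89,"lq":0},{"cm":11,"gjt":41,"ryp":76,"si":41},63],"u":{"cm":[45,32,53,51,37,21],"ehg":{"k":68,"qmo":41,"tq":90},"w":{"ib":79,"u":31,"vz":90},"x":{"as":29,"ymp":83}}}
After op 10 (remove /e/1): {"e":[[76,12,67,42,38,34,16,58],{"cm":11,"gjt":41,"ryp":76,"si":41},63],"u":{"cm":[45,32,53,51,37,21],"ehg":{"k":68,"qmo":41,"tq":90},"w":{"ib":79,"u":31,"vz":90},"x":{"as":29,"ymp":83}}}
After op 11 (replace /u/w/vz 7): {"e":[[76,12,67,42,38,34,16,58],{"cm":11,"gjt":41,"ryp":76,"si":41},63],"u":{"cm":[45,32,53,51,37,21],"ehg":{"k":68,"qmo":41,"tq":90},"w":{"ib":79,"u":31,"vz":7},"x":{"as":29,"ymp":83}}}
After op 12 (replace /u/ehg 49): {"e":[[76,12,67,42,38,34,16,58],{"cm":11,"gjt":41,"ryp":76,"si":41},63],"u":{"cm":[45,32,53,51,37,21],"ehg":49,"w":{"ib":79,"u":31,"vz":7},"x":{"as":29,"ymp":83}}}
After op 13 (add /e/1 11): {"e":[[76,12,67,42,38,34,16,58],11,{"cm":11,"gjt":41,"ryp":76,"si":41},63],"u":{"cm":[45,32,53,51,37,21],"ehg":49,"w":{"ib":79,"u":31,"vz":7},"x":{"as":29,"ymp":83}}}
After op 14 (remove /e/0/3): {"e":[[76,12,67,38,34,16,58],11,{"cm":11,"gjt":41,"ryp":76,"si":41},63],"u":{"cm":[45,32,53,51,37,21],"ehg":49,"w":{"ib":79,"u":31,"vz":7},"x":{"as":29,"ymp":83}}}
After op 15 (replace /u/w/vz 19): {"e":[[76,12,67,38,34,16,58],11,{"cm":11,"gjt":41,"ryp":76,"si":41},63],"u":{"cm":[45,32,53,51,37,21],"ehg":49,"w":{"ib":79,"u":31,"vz":19},"x":{"as":29,"ymp":83}}}
After op 16 (add /e/1 92): {"e":[[76,12,67,38,34,16,58],92,11,{"cm":11,"gjt":41,"ryp":76,"si":41},63],"u":{"cm":[45,32,53,51,37,21],"ehg":49,"w":{"ib":79,"u":31,"vz":19},"x":{"as":29,"ymp":83}}}
After op 17 (add /u 47): {"e":[[76,12,67,38,34,16,58],92,11,{"cm":11,"gjt":41,"ryp":76,"si":41},63],"u":47}
After op 18 (replace /e/0/3 28): {"e":[[76,12,67,28,34,16,58],92,11,{"cm":11,"gjt":41,"ryp":76,"si":41},63],"u":47}
After op 19 (remove /e): {"u":47}
After op 20 (add /x 71): {"u":47,"x":71}
After op 21 (add /gp 72): {"gp":72,"u":47,"x":71}
After op 22 (add /gp 49): {"gp":49,"u":47,"x":71}
After op 23 (add /hae 29): {"gp":49,"hae":29,"u":47,"x":71}
After op 24 (remove /hae): {"gp":49,"u":47,"x":71}
After op 25 (add /lnh 42): {"gp":49,"lnh":42,"u":47,"x":71}
Size at the root: 4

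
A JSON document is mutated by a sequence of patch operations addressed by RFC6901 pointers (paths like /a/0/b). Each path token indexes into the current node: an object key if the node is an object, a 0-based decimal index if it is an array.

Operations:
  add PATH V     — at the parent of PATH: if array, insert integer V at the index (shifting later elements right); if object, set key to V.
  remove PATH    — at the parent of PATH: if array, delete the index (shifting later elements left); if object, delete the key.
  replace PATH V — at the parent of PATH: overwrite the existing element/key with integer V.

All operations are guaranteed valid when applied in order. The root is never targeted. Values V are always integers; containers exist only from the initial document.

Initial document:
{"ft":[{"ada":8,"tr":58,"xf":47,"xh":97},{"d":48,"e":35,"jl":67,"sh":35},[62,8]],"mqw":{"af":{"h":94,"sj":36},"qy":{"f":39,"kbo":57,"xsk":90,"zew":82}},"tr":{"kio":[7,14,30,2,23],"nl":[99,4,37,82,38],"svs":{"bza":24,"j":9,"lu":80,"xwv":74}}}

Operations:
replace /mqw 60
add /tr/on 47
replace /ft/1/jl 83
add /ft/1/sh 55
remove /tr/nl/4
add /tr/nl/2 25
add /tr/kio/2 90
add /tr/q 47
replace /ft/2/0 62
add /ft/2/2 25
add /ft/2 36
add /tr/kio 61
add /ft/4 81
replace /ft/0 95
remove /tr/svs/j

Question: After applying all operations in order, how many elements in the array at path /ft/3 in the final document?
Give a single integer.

Answer: 3

Derivation:
After op 1 (replace /mqw 60): {"ft":[{"ada":8,"tr":58,"xf":47,"xh":97},{"d":48,"e":35,"jl":67,"sh":35},[62,8]],"mqw":60,"tr":{"kio":[7,14,30,2,23],"nl":[99,4,37,82,38],"svs":{"bza":24,"j":9,"lu":80,"xwv":74}}}
After op 2 (add /tr/on 47): {"ft":[{"ada":8,"tr":58,"xf":47,"xh":97},{"d":48,"e":35,"jl":67,"sh":35},[62,8]],"mqw":60,"tr":{"kio":[7,14,30,2,23],"nl":[99,4,37,82,38],"on":47,"svs":{"bza":24,"j":9,"lu":80,"xwv":74}}}
After op 3 (replace /ft/1/jl 83): {"ft":[{"ada":8,"tr":58,"xf":47,"xh":97},{"d":48,"e":35,"jl":83,"sh":35},[62,8]],"mqw":60,"tr":{"kio":[7,14,30,2,23],"nl":[99,4,37,82,38],"on":47,"svs":{"bza":24,"j":9,"lu":80,"xwv":74}}}
After op 4 (add /ft/1/sh 55): {"ft":[{"ada":8,"tr":58,"xf":47,"xh":97},{"d":48,"e":35,"jl":83,"sh":55},[62,8]],"mqw":60,"tr":{"kio":[7,14,30,2,23],"nl":[99,4,37,82,38],"on":47,"svs":{"bza":24,"j":9,"lu":80,"xwv":74}}}
After op 5 (remove /tr/nl/4): {"ft":[{"ada":8,"tr":58,"xf":47,"xh":97},{"d":48,"e":35,"jl":83,"sh":55},[62,8]],"mqw":60,"tr":{"kio":[7,14,30,2,23],"nl":[99,4,37,82],"on":47,"svs":{"bza":24,"j":9,"lu":80,"xwv":74}}}
After op 6 (add /tr/nl/2 25): {"ft":[{"ada":8,"tr":58,"xf":47,"xh":97},{"d":48,"e":35,"jl":83,"sh":55},[62,8]],"mqw":60,"tr":{"kio":[7,14,30,2,23],"nl":[99,4,25,37,82],"on":47,"svs":{"bza":24,"j":9,"lu":80,"xwv":74}}}
After op 7 (add /tr/kio/2 90): {"ft":[{"ada":8,"tr":58,"xf":47,"xh":97},{"d":48,"e":35,"jl":83,"sh":55},[62,8]],"mqw":60,"tr":{"kio":[7,14,90,30,2,23],"nl":[99,4,25,37,82],"on":47,"svs":{"bza":24,"j":9,"lu":80,"xwv":74}}}
After op 8 (add /tr/q 47): {"ft":[{"ada":8,"tr":58,"xf":47,"xh":97},{"d":48,"e":35,"jl":83,"sh":55},[62,8]],"mqw":60,"tr":{"kio":[7,14,90,30,2,23],"nl":[99,4,25,37,82],"on":47,"q":47,"svs":{"bza":24,"j":9,"lu":80,"xwv":74}}}
After op 9 (replace /ft/2/0 62): {"ft":[{"ada":8,"tr":58,"xf":47,"xh":97},{"d":48,"e":35,"jl":83,"sh":55},[62,8]],"mqw":60,"tr":{"kio":[7,14,90,30,2,23],"nl":[99,4,25,37,82],"on":47,"q":47,"svs":{"bza":24,"j":9,"lu":80,"xwv":74}}}
After op 10 (add /ft/2/2 25): {"ft":[{"ada":8,"tr":58,"xf":47,"xh":97},{"d":48,"e":35,"jl":83,"sh":55},[62,8,25]],"mqw":60,"tr":{"kio":[7,14,90,30,2,23],"nl":[99,4,25,37,82],"on":47,"q":47,"svs":{"bza":24,"j":9,"lu":80,"xwv":74}}}
After op 11 (add /ft/2 36): {"ft":[{"ada":8,"tr":58,"xf":47,"xh":97},{"d":48,"e":35,"jl":83,"sh":55},36,[62,8,25]],"mqw":60,"tr":{"kio":[7,14,90,30,2,23],"nl":[99,4,25,37,82],"on":47,"q":47,"svs":{"bza":24,"j":9,"lu":80,"xwv":74}}}
After op 12 (add /tr/kio 61): {"ft":[{"ada":8,"tr":58,"xf":47,"xh":97},{"d":48,"e":35,"jl":83,"sh":55},36,[62,8,25]],"mqw":60,"tr":{"kio":61,"nl":[99,4,25,37,82],"on":47,"q":47,"svs":{"bza":24,"j":9,"lu":80,"xwv":74}}}
After op 13 (add /ft/4 81): {"ft":[{"ada":8,"tr":58,"xf":47,"xh":97},{"d":48,"e":35,"jl":83,"sh":55},36,[62,8,25],81],"mqw":60,"tr":{"kio":61,"nl":[99,4,25,37,82],"on":47,"q":47,"svs":{"bza":24,"j":9,"lu":80,"xwv":74}}}
After op 14 (replace /ft/0 95): {"ft":[95,{"d":48,"e":35,"jl":83,"sh":55},36,[62,8,25],81],"mqw":60,"tr":{"kio":61,"nl":[99,4,25,37,82],"on":47,"q":47,"svs":{"bza":24,"j":9,"lu":80,"xwv":74}}}
After op 15 (remove /tr/svs/j): {"ft":[95,{"d":48,"e":35,"jl":83,"sh":55},36,[62,8,25],81],"mqw":60,"tr":{"kio":61,"nl":[99,4,25,37,82],"on":47,"q":47,"svs":{"bza":24,"lu":80,"xwv":74}}}
Size at path /ft/3: 3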